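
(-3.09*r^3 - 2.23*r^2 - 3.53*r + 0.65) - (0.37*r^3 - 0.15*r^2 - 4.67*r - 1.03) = -3.46*r^3 - 2.08*r^2 + 1.14*r + 1.68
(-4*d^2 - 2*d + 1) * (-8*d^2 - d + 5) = 32*d^4 + 20*d^3 - 26*d^2 - 11*d + 5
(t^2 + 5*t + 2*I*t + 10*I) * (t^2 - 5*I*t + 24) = t^4 + 5*t^3 - 3*I*t^3 + 34*t^2 - 15*I*t^2 + 170*t + 48*I*t + 240*I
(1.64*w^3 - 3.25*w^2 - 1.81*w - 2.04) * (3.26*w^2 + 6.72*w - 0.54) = 5.3464*w^5 + 0.425800000000001*w^4 - 28.6262*w^3 - 17.0586*w^2 - 12.7314*w + 1.1016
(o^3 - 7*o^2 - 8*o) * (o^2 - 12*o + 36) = o^5 - 19*o^4 + 112*o^3 - 156*o^2 - 288*o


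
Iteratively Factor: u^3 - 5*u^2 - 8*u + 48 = (u - 4)*(u^2 - u - 12) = (u - 4)*(u + 3)*(u - 4)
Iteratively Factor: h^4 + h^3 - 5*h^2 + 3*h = (h - 1)*(h^3 + 2*h^2 - 3*h) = (h - 1)^2*(h^2 + 3*h) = (h - 1)^2*(h + 3)*(h)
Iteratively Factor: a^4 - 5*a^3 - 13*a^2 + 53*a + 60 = (a + 3)*(a^3 - 8*a^2 + 11*a + 20) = (a - 5)*(a + 3)*(a^2 - 3*a - 4) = (a - 5)*(a - 4)*(a + 3)*(a + 1)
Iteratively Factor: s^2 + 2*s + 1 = (s + 1)*(s + 1)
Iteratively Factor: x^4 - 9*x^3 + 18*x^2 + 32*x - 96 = (x + 2)*(x^3 - 11*x^2 + 40*x - 48) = (x - 4)*(x + 2)*(x^2 - 7*x + 12) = (x - 4)*(x - 3)*(x + 2)*(x - 4)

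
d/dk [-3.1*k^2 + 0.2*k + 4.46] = 0.2 - 6.2*k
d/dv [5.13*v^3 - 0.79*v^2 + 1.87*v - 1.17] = 15.39*v^2 - 1.58*v + 1.87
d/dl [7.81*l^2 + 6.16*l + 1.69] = 15.62*l + 6.16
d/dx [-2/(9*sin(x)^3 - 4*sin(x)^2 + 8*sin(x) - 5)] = 2*(27*sin(x)^2 - 8*sin(x) + 8)*cos(x)/(9*sin(x)^3 - 4*sin(x)^2 + 8*sin(x) - 5)^2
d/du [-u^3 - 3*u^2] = 3*u*(-u - 2)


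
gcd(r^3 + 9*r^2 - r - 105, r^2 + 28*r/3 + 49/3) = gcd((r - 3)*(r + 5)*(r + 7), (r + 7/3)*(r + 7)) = r + 7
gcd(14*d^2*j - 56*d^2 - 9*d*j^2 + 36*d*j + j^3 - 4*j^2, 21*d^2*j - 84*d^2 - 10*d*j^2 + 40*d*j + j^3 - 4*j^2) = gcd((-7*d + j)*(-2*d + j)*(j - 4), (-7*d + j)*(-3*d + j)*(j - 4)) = 7*d*j - 28*d - j^2 + 4*j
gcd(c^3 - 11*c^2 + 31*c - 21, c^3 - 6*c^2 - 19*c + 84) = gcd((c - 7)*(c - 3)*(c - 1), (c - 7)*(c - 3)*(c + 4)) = c^2 - 10*c + 21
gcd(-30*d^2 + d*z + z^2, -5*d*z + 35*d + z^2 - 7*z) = -5*d + z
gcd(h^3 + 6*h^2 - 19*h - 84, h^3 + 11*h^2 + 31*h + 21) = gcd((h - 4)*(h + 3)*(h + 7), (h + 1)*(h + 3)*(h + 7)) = h^2 + 10*h + 21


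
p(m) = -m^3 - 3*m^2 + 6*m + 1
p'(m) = -3*m^2 - 6*m + 6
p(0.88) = 3.28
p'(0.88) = -1.60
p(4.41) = -116.65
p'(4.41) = -78.80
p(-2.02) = -15.12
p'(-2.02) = 5.88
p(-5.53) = 45.19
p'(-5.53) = -52.56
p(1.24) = 1.92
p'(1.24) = -6.05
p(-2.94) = -17.16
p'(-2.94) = -2.29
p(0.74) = 3.39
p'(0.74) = -0.08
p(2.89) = -30.85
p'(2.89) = -36.40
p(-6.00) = 73.00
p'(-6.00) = -66.00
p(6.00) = -287.00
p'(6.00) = -138.00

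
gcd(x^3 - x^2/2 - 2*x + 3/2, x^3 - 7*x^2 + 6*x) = x - 1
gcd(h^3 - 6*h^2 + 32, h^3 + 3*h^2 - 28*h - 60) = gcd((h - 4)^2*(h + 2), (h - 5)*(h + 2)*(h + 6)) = h + 2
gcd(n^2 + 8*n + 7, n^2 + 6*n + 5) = n + 1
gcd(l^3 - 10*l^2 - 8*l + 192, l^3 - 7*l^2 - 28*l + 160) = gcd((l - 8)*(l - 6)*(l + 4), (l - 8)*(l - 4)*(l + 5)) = l - 8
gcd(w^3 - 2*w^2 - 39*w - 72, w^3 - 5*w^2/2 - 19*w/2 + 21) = w + 3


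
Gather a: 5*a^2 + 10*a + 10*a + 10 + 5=5*a^2 + 20*a + 15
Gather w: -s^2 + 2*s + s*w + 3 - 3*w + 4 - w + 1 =-s^2 + 2*s + w*(s - 4) + 8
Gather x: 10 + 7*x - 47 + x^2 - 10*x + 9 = x^2 - 3*x - 28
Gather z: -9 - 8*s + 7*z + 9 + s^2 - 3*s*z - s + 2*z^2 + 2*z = s^2 - 9*s + 2*z^2 + z*(9 - 3*s)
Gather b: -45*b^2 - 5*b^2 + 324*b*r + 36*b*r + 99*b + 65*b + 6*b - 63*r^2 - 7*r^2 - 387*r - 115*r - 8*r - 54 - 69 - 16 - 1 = -50*b^2 + b*(360*r + 170) - 70*r^2 - 510*r - 140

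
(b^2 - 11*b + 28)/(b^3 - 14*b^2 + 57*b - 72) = (b^2 - 11*b + 28)/(b^3 - 14*b^2 + 57*b - 72)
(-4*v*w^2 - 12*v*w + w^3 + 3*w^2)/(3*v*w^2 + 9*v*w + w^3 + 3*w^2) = (-4*v + w)/(3*v + w)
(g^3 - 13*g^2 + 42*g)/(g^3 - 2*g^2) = (g^2 - 13*g + 42)/(g*(g - 2))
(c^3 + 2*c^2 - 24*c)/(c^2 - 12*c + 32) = c*(c + 6)/(c - 8)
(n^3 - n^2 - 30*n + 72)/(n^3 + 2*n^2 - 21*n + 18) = (n - 4)/(n - 1)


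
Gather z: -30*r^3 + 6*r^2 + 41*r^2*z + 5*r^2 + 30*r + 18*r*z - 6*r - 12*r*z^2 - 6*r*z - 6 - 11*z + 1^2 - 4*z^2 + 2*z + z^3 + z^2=-30*r^3 + 11*r^2 + 24*r + z^3 + z^2*(-12*r - 3) + z*(41*r^2 + 12*r - 9) - 5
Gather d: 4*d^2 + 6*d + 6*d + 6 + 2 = 4*d^2 + 12*d + 8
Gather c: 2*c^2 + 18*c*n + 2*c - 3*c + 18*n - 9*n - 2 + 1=2*c^2 + c*(18*n - 1) + 9*n - 1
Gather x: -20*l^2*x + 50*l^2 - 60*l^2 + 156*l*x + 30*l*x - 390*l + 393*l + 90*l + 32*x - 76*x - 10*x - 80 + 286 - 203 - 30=-10*l^2 + 93*l + x*(-20*l^2 + 186*l - 54) - 27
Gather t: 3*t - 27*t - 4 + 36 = 32 - 24*t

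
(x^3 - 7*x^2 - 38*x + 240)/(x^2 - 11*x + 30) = (x^2 - 2*x - 48)/(x - 6)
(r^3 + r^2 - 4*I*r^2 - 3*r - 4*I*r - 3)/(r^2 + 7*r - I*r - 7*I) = (r^2 + r*(1 - 3*I) - 3*I)/(r + 7)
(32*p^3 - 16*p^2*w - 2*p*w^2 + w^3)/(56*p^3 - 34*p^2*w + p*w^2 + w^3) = (4*p + w)/(7*p + w)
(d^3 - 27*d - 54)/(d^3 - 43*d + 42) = (d^3 - 27*d - 54)/(d^3 - 43*d + 42)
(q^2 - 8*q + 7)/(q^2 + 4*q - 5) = (q - 7)/(q + 5)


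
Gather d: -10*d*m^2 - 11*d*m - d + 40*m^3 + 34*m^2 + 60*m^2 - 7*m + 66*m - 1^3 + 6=d*(-10*m^2 - 11*m - 1) + 40*m^3 + 94*m^2 + 59*m + 5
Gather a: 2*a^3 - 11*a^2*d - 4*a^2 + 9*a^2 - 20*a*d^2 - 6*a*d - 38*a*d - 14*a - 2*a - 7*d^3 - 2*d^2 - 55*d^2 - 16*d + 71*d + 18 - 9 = 2*a^3 + a^2*(5 - 11*d) + a*(-20*d^2 - 44*d - 16) - 7*d^3 - 57*d^2 + 55*d + 9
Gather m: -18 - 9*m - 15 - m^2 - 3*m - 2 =-m^2 - 12*m - 35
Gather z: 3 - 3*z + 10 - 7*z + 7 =20 - 10*z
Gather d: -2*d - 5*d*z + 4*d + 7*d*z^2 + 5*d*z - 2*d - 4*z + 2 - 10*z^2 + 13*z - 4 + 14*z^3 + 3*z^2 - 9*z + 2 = 7*d*z^2 + 14*z^3 - 7*z^2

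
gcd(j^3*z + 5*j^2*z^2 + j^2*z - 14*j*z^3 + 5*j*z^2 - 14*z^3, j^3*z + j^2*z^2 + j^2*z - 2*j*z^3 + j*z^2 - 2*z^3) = j*z + z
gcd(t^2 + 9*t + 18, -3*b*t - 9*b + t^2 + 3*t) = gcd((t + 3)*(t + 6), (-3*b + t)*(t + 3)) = t + 3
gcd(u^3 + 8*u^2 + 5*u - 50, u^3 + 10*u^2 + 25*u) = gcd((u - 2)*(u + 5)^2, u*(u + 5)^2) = u^2 + 10*u + 25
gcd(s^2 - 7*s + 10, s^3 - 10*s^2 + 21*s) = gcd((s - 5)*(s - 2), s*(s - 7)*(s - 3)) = 1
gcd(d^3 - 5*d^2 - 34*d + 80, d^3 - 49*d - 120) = d^2 - 3*d - 40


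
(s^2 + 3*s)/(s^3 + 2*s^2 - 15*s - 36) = s/(s^2 - s - 12)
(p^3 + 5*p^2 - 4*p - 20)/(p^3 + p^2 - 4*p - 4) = (p + 5)/(p + 1)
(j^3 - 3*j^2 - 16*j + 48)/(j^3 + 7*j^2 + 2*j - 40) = (j^2 - 7*j + 12)/(j^2 + 3*j - 10)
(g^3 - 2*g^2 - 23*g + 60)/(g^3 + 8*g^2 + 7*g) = (g^3 - 2*g^2 - 23*g + 60)/(g*(g^2 + 8*g + 7))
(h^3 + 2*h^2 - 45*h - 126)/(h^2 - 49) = (h^2 + 9*h + 18)/(h + 7)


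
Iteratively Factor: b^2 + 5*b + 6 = (b + 3)*(b + 2)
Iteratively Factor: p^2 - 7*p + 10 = (p - 2)*(p - 5)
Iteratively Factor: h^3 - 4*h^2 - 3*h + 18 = (h - 3)*(h^2 - h - 6) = (h - 3)^2*(h + 2)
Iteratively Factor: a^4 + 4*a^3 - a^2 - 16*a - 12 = (a - 2)*(a^3 + 6*a^2 + 11*a + 6) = (a - 2)*(a + 3)*(a^2 + 3*a + 2) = (a - 2)*(a + 1)*(a + 3)*(a + 2)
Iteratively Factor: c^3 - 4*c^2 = (c)*(c^2 - 4*c) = c*(c - 4)*(c)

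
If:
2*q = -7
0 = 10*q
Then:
No Solution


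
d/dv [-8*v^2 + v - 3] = 1 - 16*v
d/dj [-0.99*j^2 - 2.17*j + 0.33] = -1.98*j - 2.17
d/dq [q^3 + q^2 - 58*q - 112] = 3*q^2 + 2*q - 58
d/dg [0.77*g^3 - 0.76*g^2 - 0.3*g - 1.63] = 2.31*g^2 - 1.52*g - 0.3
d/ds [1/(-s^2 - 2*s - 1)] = 2*(s + 1)/(s^2 + 2*s + 1)^2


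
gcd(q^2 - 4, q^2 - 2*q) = q - 2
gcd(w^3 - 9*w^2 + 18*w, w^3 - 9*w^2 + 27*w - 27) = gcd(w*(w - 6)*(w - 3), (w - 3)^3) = w - 3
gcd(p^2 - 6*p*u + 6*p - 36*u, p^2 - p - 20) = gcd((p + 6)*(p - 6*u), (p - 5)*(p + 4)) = 1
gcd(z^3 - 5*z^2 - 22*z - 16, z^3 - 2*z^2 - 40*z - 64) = z^2 - 6*z - 16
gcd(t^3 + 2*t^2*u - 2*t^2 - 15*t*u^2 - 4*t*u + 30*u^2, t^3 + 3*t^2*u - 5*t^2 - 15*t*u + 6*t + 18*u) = t - 2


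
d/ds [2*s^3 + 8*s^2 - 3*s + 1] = 6*s^2 + 16*s - 3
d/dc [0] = 0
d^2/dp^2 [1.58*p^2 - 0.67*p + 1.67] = 3.16000000000000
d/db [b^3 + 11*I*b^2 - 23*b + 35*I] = 3*b^2 + 22*I*b - 23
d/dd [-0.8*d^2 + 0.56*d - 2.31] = 0.56 - 1.6*d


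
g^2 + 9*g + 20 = (g + 4)*(g + 5)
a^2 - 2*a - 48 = (a - 8)*(a + 6)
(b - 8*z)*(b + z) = b^2 - 7*b*z - 8*z^2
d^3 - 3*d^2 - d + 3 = (d - 3)*(d - 1)*(d + 1)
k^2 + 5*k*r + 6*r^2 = (k + 2*r)*(k + 3*r)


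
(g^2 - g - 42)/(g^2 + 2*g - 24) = (g - 7)/(g - 4)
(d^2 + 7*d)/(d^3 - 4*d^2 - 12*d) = (d + 7)/(d^2 - 4*d - 12)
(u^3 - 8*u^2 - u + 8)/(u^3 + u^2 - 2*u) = (u^2 - 7*u - 8)/(u*(u + 2))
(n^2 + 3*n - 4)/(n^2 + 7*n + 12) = (n - 1)/(n + 3)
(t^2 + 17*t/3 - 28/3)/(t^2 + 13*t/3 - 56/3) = (3*t - 4)/(3*t - 8)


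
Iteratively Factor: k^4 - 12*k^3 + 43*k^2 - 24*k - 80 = (k + 1)*(k^3 - 13*k^2 + 56*k - 80) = (k - 4)*(k + 1)*(k^2 - 9*k + 20) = (k - 4)^2*(k + 1)*(k - 5)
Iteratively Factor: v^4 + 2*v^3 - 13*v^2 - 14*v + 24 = (v + 4)*(v^3 - 2*v^2 - 5*v + 6) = (v + 2)*(v + 4)*(v^2 - 4*v + 3) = (v - 3)*(v + 2)*(v + 4)*(v - 1)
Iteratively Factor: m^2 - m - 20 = (m + 4)*(m - 5)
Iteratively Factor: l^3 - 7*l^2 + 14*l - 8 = (l - 4)*(l^2 - 3*l + 2) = (l - 4)*(l - 2)*(l - 1)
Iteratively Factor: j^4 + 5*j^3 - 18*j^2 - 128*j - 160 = (j + 2)*(j^3 + 3*j^2 - 24*j - 80) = (j + 2)*(j + 4)*(j^2 - j - 20) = (j - 5)*(j + 2)*(j + 4)*(j + 4)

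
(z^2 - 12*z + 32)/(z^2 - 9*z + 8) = (z - 4)/(z - 1)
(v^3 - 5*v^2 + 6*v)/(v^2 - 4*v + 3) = v*(v - 2)/(v - 1)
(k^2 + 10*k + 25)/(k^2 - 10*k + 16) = (k^2 + 10*k + 25)/(k^2 - 10*k + 16)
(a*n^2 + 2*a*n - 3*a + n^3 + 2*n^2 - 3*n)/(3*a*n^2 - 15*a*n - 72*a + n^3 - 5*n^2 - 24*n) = (a*n - a + n^2 - n)/(3*a*n - 24*a + n^2 - 8*n)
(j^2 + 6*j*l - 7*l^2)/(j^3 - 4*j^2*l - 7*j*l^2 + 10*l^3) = (j + 7*l)/(j^2 - 3*j*l - 10*l^2)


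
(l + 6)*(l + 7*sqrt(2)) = l^2 + 6*l + 7*sqrt(2)*l + 42*sqrt(2)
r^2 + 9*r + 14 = (r + 2)*(r + 7)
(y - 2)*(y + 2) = y^2 - 4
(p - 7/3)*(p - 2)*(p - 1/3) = p^3 - 14*p^2/3 + 55*p/9 - 14/9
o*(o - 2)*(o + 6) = o^3 + 4*o^2 - 12*o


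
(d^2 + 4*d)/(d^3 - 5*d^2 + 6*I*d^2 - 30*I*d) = (d + 4)/(d^2 + d*(-5 + 6*I) - 30*I)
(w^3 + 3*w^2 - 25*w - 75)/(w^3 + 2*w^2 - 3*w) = (w^2 - 25)/(w*(w - 1))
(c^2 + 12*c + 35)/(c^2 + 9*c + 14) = (c + 5)/(c + 2)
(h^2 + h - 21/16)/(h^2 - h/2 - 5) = (-16*h^2 - 16*h + 21)/(8*(-2*h^2 + h + 10))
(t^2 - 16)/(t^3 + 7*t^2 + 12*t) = (t - 4)/(t*(t + 3))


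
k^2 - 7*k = k*(k - 7)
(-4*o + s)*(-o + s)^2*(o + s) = -4*o^4 + 5*o^3*s + 3*o^2*s^2 - 5*o*s^3 + s^4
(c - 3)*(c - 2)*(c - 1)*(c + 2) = c^4 - 4*c^3 - c^2 + 16*c - 12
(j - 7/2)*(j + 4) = j^2 + j/2 - 14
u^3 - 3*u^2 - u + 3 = (u - 3)*(u - 1)*(u + 1)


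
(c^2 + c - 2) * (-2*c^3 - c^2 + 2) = -2*c^5 - 3*c^4 + 3*c^3 + 4*c^2 + 2*c - 4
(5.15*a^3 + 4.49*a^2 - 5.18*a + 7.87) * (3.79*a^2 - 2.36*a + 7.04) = 19.5185*a^5 + 4.8631*a^4 + 6.0274*a^3 + 73.6617*a^2 - 55.0404*a + 55.4048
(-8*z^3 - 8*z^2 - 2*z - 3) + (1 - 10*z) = -8*z^3 - 8*z^2 - 12*z - 2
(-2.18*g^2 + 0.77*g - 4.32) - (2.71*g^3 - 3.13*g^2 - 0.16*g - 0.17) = -2.71*g^3 + 0.95*g^2 + 0.93*g - 4.15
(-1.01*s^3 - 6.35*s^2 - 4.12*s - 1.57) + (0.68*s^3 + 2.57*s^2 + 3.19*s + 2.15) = -0.33*s^3 - 3.78*s^2 - 0.93*s + 0.58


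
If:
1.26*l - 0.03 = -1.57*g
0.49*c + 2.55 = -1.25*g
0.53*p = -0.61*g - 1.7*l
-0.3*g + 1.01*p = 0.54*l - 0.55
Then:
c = -4.84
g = -0.14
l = 0.20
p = -0.48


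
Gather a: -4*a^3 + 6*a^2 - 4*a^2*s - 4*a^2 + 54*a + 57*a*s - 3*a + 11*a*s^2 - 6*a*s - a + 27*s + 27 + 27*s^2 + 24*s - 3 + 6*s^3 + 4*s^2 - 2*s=-4*a^3 + a^2*(2 - 4*s) + a*(11*s^2 + 51*s + 50) + 6*s^3 + 31*s^2 + 49*s + 24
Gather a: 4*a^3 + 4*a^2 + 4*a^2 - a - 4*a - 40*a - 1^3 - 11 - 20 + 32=4*a^3 + 8*a^2 - 45*a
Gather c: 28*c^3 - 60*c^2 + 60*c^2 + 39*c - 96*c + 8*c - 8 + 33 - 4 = 28*c^3 - 49*c + 21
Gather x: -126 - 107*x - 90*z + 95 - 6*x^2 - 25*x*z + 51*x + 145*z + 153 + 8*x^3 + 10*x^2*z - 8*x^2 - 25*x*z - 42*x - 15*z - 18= 8*x^3 + x^2*(10*z - 14) + x*(-50*z - 98) + 40*z + 104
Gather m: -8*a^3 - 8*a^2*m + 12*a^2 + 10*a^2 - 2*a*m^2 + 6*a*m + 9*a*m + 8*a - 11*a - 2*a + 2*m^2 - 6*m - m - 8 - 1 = -8*a^3 + 22*a^2 - 5*a + m^2*(2 - 2*a) + m*(-8*a^2 + 15*a - 7) - 9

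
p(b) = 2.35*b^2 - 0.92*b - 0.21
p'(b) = 4.7*b - 0.92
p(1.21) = 2.12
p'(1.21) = 4.77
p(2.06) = 7.87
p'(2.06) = 8.76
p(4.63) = 45.91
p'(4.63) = 20.84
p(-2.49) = 16.65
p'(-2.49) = -12.62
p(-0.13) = -0.05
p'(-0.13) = -1.53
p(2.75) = 15.03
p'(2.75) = 12.00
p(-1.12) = 3.77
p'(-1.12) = -6.18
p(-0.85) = 2.27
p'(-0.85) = -4.92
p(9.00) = 181.86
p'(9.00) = 41.38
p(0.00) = -0.21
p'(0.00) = -0.92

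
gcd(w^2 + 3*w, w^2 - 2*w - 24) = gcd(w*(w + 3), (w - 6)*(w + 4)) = 1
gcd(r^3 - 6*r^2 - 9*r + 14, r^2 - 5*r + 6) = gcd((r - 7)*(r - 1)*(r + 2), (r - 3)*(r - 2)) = 1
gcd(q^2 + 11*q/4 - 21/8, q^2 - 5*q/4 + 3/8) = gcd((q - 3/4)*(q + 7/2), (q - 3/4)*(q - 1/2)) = q - 3/4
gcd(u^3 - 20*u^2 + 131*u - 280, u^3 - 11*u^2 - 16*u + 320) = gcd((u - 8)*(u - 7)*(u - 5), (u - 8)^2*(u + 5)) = u - 8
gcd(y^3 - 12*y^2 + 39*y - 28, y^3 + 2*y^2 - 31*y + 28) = y^2 - 5*y + 4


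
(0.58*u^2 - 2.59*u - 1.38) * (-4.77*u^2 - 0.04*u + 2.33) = -2.7666*u^4 + 12.3311*u^3 + 8.0376*u^2 - 5.9795*u - 3.2154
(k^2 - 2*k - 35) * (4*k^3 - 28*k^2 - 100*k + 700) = 4*k^5 - 36*k^4 - 184*k^3 + 1880*k^2 + 2100*k - 24500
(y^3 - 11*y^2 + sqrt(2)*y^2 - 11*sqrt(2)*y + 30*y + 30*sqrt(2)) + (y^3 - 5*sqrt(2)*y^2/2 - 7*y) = 2*y^3 - 11*y^2 - 3*sqrt(2)*y^2/2 - 11*sqrt(2)*y + 23*y + 30*sqrt(2)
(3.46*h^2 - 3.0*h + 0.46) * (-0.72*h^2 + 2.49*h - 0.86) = -2.4912*h^4 + 10.7754*h^3 - 10.7768*h^2 + 3.7254*h - 0.3956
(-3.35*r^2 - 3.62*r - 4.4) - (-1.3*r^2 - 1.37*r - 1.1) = -2.05*r^2 - 2.25*r - 3.3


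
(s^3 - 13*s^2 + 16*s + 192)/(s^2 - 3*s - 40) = (s^2 - 5*s - 24)/(s + 5)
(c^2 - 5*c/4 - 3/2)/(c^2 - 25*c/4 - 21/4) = (c - 2)/(c - 7)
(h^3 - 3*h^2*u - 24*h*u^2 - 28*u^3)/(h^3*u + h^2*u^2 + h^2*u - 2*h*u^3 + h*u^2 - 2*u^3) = (-h^2 + 5*h*u + 14*u^2)/(u*(-h^2 + h*u - h + u))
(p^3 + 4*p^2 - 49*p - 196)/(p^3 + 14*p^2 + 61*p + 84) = (p - 7)/(p + 3)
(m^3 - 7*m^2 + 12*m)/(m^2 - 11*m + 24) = m*(m - 4)/(m - 8)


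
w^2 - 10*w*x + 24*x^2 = (w - 6*x)*(w - 4*x)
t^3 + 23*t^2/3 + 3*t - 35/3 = (t - 1)*(t + 5/3)*(t + 7)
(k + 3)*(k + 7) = k^2 + 10*k + 21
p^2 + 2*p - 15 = (p - 3)*(p + 5)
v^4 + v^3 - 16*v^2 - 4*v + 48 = (v - 3)*(v - 2)*(v + 2)*(v + 4)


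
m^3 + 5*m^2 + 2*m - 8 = (m - 1)*(m + 2)*(m + 4)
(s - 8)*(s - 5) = s^2 - 13*s + 40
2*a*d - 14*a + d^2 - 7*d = (2*a + d)*(d - 7)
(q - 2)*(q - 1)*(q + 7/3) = q^3 - 2*q^2/3 - 5*q + 14/3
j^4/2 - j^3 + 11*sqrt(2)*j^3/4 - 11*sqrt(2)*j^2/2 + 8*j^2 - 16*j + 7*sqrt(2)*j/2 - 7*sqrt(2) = (j/2 + sqrt(2)/2)*(j - 2)*(j + sqrt(2))*(j + 7*sqrt(2)/2)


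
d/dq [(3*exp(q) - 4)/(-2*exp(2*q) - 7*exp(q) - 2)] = ((3*exp(q) - 4)*(4*exp(q) + 7) - 6*exp(2*q) - 21*exp(q) - 6)*exp(q)/(2*exp(2*q) + 7*exp(q) + 2)^2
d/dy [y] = 1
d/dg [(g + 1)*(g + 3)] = 2*g + 4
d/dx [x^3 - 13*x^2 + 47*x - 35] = 3*x^2 - 26*x + 47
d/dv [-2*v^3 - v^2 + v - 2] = -6*v^2 - 2*v + 1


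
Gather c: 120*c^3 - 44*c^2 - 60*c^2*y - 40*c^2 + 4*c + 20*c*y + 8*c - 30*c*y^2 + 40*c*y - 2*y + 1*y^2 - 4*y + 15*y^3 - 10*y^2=120*c^3 + c^2*(-60*y - 84) + c*(-30*y^2 + 60*y + 12) + 15*y^3 - 9*y^2 - 6*y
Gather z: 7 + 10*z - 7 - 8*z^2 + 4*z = -8*z^2 + 14*z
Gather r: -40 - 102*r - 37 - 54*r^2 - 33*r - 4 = -54*r^2 - 135*r - 81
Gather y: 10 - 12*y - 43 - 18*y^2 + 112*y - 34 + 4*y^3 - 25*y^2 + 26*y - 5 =4*y^3 - 43*y^2 + 126*y - 72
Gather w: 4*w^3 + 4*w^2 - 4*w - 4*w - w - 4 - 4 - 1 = 4*w^3 + 4*w^2 - 9*w - 9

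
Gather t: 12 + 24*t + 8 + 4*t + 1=28*t + 21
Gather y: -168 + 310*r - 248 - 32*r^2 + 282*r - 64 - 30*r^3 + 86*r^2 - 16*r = -30*r^3 + 54*r^2 + 576*r - 480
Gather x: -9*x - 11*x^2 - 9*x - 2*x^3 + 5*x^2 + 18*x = -2*x^3 - 6*x^2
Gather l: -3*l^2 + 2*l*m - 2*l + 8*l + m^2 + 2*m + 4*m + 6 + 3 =-3*l^2 + l*(2*m + 6) + m^2 + 6*m + 9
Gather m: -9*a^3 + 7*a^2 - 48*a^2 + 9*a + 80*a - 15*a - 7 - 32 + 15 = -9*a^3 - 41*a^2 + 74*a - 24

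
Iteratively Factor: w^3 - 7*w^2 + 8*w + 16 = (w + 1)*(w^2 - 8*w + 16) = (w - 4)*(w + 1)*(w - 4)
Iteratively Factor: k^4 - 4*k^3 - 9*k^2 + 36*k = (k - 4)*(k^3 - 9*k) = (k - 4)*(k + 3)*(k^2 - 3*k) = k*(k - 4)*(k + 3)*(k - 3)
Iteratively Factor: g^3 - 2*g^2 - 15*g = (g + 3)*(g^2 - 5*g) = g*(g + 3)*(g - 5)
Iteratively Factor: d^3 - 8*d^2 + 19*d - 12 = (d - 3)*(d^2 - 5*d + 4) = (d - 3)*(d - 1)*(d - 4)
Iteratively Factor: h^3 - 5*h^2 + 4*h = (h - 4)*(h^2 - h) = (h - 4)*(h - 1)*(h)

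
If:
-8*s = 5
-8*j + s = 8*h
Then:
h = -j - 5/64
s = -5/8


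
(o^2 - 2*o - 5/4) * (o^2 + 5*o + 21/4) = o^4 + 3*o^3 - 6*o^2 - 67*o/4 - 105/16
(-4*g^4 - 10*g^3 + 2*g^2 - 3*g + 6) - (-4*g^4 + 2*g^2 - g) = -10*g^3 - 2*g + 6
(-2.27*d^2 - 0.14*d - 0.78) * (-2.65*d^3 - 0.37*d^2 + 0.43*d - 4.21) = 6.0155*d^5 + 1.2109*d^4 + 1.1427*d^3 + 9.7851*d^2 + 0.254*d + 3.2838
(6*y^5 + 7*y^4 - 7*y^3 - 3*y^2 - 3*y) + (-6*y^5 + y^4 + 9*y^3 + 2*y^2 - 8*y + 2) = 8*y^4 + 2*y^3 - y^2 - 11*y + 2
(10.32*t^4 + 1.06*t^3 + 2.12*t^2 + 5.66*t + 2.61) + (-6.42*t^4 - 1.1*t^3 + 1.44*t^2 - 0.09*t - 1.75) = 3.9*t^4 - 0.04*t^3 + 3.56*t^2 + 5.57*t + 0.86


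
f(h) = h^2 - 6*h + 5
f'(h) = 2*h - 6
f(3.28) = -3.92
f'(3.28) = 0.56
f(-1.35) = 14.92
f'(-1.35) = -8.70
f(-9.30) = 147.29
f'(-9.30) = -24.60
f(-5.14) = 62.26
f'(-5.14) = -16.28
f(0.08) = 4.53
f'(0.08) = -5.84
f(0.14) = 4.18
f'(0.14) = -5.72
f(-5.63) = 70.48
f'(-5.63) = -17.26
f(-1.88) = 19.81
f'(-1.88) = -9.76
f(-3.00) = 32.00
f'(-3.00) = -12.00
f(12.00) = 77.00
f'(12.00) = 18.00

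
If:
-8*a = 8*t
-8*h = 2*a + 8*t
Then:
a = -t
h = -3*t/4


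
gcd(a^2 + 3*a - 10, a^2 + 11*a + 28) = 1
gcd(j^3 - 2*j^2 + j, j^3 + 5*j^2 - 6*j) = j^2 - j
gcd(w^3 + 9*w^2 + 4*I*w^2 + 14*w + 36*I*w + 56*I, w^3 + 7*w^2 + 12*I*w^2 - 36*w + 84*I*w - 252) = w + 7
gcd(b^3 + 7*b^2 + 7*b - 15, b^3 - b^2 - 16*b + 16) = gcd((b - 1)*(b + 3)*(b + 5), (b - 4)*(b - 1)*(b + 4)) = b - 1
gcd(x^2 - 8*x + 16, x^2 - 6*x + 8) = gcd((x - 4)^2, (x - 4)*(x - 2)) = x - 4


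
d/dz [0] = 0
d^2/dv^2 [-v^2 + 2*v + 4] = -2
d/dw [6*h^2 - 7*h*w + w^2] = -7*h + 2*w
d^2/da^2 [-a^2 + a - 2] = -2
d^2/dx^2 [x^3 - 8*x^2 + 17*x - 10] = 6*x - 16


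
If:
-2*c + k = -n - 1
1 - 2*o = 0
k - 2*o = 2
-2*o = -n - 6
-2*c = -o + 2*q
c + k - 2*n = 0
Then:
No Solution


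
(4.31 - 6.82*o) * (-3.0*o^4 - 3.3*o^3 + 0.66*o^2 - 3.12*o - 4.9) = 20.46*o^5 + 9.576*o^4 - 18.7242*o^3 + 24.123*o^2 + 19.9708*o - 21.119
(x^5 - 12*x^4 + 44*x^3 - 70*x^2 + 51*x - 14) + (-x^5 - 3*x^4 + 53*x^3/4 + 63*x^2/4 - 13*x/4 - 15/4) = -15*x^4 + 229*x^3/4 - 217*x^2/4 + 191*x/4 - 71/4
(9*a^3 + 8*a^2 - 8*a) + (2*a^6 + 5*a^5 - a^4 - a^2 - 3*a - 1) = 2*a^6 + 5*a^5 - a^4 + 9*a^3 + 7*a^2 - 11*a - 1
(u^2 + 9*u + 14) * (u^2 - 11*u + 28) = u^4 - 2*u^3 - 57*u^2 + 98*u + 392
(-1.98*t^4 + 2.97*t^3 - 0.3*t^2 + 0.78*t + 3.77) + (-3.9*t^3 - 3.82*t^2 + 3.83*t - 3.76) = -1.98*t^4 - 0.93*t^3 - 4.12*t^2 + 4.61*t + 0.0100000000000002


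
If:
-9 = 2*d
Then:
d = -9/2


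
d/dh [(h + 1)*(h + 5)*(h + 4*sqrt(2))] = 3*h^2 + 8*sqrt(2)*h + 12*h + 5 + 24*sqrt(2)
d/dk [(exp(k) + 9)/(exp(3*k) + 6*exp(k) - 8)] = (-3*(exp(k) + 9)*(exp(2*k) + 2) + exp(3*k) + 6*exp(k) - 8)*exp(k)/(exp(3*k) + 6*exp(k) - 8)^2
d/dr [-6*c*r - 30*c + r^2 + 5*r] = -6*c + 2*r + 5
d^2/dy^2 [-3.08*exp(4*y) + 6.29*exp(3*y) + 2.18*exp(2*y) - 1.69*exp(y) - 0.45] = (-49.28*exp(3*y) + 56.61*exp(2*y) + 8.72*exp(y) - 1.69)*exp(y)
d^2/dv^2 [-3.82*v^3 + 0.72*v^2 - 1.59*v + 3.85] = 1.44 - 22.92*v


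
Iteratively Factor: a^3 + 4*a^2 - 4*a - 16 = (a - 2)*(a^2 + 6*a + 8) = (a - 2)*(a + 4)*(a + 2)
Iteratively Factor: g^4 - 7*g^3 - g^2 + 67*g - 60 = (g + 3)*(g^3 - 10*g^2 + 29*g - 20) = (g - 1)*(g + 3)*(g^2 - 9*g + 20) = (g - 4)*(g - 1)*(g + 3)*(g - 5)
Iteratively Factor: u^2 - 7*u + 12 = (u - 3)*(u - 4)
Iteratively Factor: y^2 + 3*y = (y + 3)*(y)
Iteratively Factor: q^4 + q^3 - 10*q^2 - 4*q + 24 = (q - 2)*(q^3 + 3*q^2 - 4*q - 12) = (q - 2)*(q + 2)*(q^2 + q - 6) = (q - 2)^2*(q + 2)*(q + 3)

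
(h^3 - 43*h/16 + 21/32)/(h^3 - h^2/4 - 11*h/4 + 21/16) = (4*h - 1)/(2*(2*h - 1))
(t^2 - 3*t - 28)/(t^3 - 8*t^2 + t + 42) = (t + 4)/(t^2 - t - 6)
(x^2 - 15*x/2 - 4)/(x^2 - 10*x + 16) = (x + 1/2)/(x - 2)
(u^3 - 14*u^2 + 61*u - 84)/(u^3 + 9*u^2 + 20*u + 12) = (u^3 - 14*u^2 + 61*u - 84)/(u^3 + 9*u^2 + 20*u + 12)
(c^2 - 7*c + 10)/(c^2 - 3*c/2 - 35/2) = 2*(c - 2)/(2*c + 7)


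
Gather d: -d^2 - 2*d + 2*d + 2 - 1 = 1 - d^2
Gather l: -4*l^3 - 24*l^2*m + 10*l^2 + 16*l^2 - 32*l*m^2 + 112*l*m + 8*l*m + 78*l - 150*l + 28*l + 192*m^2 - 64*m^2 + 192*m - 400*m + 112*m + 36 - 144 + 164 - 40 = -4*l^3 + l^2*(26 - 24*m) + l*(-32*m^2 + 120*m - 44) + 128*m^2 - 96*m + 16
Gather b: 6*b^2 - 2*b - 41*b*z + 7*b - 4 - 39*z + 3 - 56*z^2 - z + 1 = 6*b^2 + b*(5 - 41*z) - 56*z^2 - 40*z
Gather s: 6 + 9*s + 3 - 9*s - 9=0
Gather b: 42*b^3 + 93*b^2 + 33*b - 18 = 42*b^3 + 93*b^2 + 33*b - 18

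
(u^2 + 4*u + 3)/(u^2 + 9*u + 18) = (u + 1)/(u + 6)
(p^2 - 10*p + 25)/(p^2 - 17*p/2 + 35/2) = 2*(p - 5)/(2*p - 7)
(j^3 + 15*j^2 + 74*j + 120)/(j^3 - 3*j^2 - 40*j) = (j^2 + 10*j + 24)/(j*(j - 8))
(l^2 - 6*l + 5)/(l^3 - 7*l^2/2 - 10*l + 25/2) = 2/(2*l + 5)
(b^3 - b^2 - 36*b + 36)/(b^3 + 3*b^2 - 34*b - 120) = (b^2 + 5*b - 6)/(b^2 + 9*b + 20)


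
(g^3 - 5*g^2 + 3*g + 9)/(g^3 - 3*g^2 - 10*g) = (-g^3 + 5*g^2 - 3*g - 9)/(g*(-g^2 + 3*g + 10))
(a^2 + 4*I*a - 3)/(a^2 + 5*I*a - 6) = (a + I)/(a + 2*I)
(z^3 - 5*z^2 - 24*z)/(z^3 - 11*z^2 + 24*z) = (z + 3)/(z - 3)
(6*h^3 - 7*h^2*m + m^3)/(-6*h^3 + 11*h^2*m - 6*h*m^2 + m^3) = (-3*h - m)/(3*h - m)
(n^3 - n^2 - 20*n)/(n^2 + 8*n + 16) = n*(n - 5)/(n + 4)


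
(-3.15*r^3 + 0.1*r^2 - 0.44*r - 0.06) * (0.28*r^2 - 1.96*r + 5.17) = -0.882*r^5 + 6.202*r^4 - 16.6047*r^3 + 1.3626*r^2 - 2.1572*r - 0.3102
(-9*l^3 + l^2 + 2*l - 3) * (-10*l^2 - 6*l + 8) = 90*l^5 + 44*l^4 - 98*l^3 + 26*l^2 + 34*l - 24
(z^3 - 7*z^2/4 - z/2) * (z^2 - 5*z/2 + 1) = z^5 - 17*z^4/4 + 39*z^3/8 - z^2/2 - z/2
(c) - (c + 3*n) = -3*n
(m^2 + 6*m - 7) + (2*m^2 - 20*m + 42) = 3*m^2 - 14*m + 35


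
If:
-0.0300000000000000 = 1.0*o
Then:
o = -0.03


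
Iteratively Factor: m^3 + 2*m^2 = (m)*(m^2 + 2*m) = m^2*(m + 2)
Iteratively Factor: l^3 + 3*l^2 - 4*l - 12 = (l + 3)*(l^2 - 4) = (l + 2)*(l + 3)*(l - 2)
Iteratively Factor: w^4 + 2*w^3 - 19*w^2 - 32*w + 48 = (w + 3)*(w^3 - w^2 - 16*w + 16) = (w - 4)*(w + 3)*(w^2 + 3*w - 4) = (w - 4)*(w + 3)*(w + 4)*(w - 1)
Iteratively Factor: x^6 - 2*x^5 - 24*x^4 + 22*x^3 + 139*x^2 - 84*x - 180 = (x + 3)*(x^5 - 5*x^4 - 9*x^3 + 49*x^2 - 8*x - 60) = (x + 1)*(x + 3)*(x^4 - 6*x^3 - 3*x^2 + 52*x - 60) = (x - 2)*(x + 1)*(x + 3)*(x^3 - 4*x^2 - 11*x + 30) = (x - 2)*(x + 1)*(x + 3)^2*(x^2 - 7*x + 10) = (x - 2)^2*(x + 1)*(x + 3)^2*(x - 5)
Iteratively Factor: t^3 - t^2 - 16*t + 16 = (t + 4)*(t^2 - 5*t + 4) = (t - 4)*(t + 4)*(t - 1)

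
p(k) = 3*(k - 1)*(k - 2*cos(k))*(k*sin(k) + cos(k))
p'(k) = 3*k*(k - 1)*(k - 2*cos(k))*cos(k) + 3*(k - 1)*(k*sin(k) + cos(k))*(2*sin(k) + 1) + 3*(k - 2*cos(k))*(k*sin(k) + cos(k))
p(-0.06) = 6.55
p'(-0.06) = -9.38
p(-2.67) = 3.15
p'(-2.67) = 22.08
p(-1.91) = 15.95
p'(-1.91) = 12.78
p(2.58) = 10.68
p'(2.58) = -32.30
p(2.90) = -7.65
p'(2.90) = -84.07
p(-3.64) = -68.64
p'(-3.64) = 169.90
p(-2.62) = 4.22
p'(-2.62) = 20.67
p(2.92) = -9.37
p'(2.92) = -87.57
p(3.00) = -16.93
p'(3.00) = -101.57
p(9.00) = 726.72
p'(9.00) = -1916.53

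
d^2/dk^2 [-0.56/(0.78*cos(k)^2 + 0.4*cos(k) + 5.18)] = (1.362816*(1 - cos(k)^2)^2 + 0.52416*cos(k)^3 - 8.279488*cos(k)^2 - 2.20864*cos(k) + 2.983232)/(0.78*cos(k)^2 + 0.4*cos(k) + 5.18)^3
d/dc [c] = 1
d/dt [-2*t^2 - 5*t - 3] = -4*t - 5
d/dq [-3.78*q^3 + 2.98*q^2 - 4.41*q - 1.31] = -11.34*q^2 + 5.96*q - 4.41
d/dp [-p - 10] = -1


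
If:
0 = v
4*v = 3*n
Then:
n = 0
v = 0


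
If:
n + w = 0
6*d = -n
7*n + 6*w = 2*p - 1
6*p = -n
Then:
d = 1/8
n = -3/4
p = 1/8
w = 3/4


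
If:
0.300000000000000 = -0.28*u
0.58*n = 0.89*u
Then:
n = -1.64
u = -1.07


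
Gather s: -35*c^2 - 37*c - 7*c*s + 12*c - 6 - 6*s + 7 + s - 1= -35*c^2 - 25*c + s*(-7*c - 5)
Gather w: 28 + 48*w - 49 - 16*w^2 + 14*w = -16*w^2 + 62*w - 21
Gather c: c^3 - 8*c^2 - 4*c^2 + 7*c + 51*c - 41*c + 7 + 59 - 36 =c^3 - 12*c^2 + 17*c + 30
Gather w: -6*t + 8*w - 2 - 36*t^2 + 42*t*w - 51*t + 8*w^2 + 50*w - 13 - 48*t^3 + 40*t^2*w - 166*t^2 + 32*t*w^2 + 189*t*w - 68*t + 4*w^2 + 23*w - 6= -48*t^3 - 202*t^2 - 125*t + w^2*(32*t + 12) + w*(40*t^2 + 231*t + 81) - 21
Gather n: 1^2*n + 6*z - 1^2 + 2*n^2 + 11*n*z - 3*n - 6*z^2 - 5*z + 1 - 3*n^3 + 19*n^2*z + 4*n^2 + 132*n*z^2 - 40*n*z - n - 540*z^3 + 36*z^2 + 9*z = -3*n^3 + n^2*(19*z + 6) + n*(132*z^2 - 29*z - 3) - 540*z^3 + 30*z^2 + 10*z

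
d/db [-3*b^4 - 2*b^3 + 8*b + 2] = -12*b^3 - 6*b^2 + 8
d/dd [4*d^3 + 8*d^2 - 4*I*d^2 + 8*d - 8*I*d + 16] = 12*d^2 + 8*d*(2 - I) + 8 - 8*I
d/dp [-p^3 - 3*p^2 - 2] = 3*p*(-p - 2)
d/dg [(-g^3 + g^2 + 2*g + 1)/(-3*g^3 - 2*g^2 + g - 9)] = (5*g^4 + 10*g^3 + 41*g^2 - 14*g - 19)/(9*g^6 + 12*g^5 - 2*g^4 + 50*g^3 + 37*g^2 - 18*g + 81)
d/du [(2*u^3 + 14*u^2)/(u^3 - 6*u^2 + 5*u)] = 2*(-13*u^2 + 10*u + 35)/(u^4 - 12*u^3 + 46*u^2 - 60*u + 25)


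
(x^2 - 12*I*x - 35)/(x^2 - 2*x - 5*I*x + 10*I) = (x - 7*I)/(x - 2)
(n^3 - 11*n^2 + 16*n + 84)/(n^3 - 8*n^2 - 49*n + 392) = (n^2 - 4*n - 12)/(n^2 - n - 56)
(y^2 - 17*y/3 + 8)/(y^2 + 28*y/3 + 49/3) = (3*y^2 - 17*y + 24)/(3*y^2 + 28*y + 49)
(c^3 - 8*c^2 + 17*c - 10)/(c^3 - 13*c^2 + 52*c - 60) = (c - 1)/(c - 6)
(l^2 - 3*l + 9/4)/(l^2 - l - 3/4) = (2*l - 3)/(2*l + 1)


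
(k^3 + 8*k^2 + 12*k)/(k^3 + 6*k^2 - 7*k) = (k^2 + 8*k + 12)/(k^2 + 6*k - 7)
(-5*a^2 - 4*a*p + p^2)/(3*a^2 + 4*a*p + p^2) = (-5*a + p)/(3*a + p)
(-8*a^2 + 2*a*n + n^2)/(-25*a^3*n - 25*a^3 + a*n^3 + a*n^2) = (8*a^2 - 2*a*n - n^2)/(a*(25*a^2*n + 25*a^2 - n^3 - n^2))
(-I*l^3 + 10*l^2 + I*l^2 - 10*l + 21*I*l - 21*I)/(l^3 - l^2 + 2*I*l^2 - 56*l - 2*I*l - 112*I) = (-I*l^3 + l^2*(10 + I) + l*(-10 + 21*I) - 21*I)/(l^3 + l^2*(-1 + 2*I) - 2*l*(28 + I) - 112*I)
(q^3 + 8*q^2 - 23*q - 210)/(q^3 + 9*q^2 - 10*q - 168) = (q - 5)/(q - 4)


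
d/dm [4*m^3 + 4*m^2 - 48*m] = 12*m^2 + 8*m - 48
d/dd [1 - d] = -1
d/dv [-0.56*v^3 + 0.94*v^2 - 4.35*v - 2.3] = -1.68*v^2 + 1.88*v - 4.35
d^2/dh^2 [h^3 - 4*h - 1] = 6*h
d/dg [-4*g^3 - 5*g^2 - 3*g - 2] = -12*g^2 - 10*g - 3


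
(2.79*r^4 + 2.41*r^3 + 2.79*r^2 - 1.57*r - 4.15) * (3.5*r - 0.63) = 9.765*r^5 + 6.6773*r^4 + 8.2467*r^3 - 7.2527*r^2 - 13.5359*r + 2.6145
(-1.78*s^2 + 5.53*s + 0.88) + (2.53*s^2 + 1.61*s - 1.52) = 0.75*s^2 + 7.14*s - 0.64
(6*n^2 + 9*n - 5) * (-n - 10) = -6*n^3 - 69*n^2 - 85*n + 50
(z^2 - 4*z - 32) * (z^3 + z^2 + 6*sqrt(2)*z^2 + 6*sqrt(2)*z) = z^5 - 3*z^4 + 6*sqrt(2)*z^4 - 36*z^3 - 18*sqrt(2)*z^3 - 216*sqrt(2)*z^2 - 32*z^2 - 192*sqrt(2)*z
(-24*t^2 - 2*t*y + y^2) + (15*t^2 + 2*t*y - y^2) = -9*t^2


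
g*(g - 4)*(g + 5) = g^3 + g^2 - 20*g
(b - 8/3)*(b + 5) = b^2 + 7*b/3 - 40/3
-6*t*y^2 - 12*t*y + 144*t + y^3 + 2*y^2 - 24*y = (-6*t + y)*(y - 4)*(y + 6)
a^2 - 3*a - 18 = (a - 6)*(a + 3)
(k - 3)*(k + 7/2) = k^2 + k/2 - 21/2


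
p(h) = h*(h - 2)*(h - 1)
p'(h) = h*(h - 2) + h*(h - 1) + (h - 2)*(h - 1)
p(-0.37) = -1.20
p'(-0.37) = 4.63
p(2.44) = 1.55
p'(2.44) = 5.22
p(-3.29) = -74.66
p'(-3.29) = 54.21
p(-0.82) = -4.21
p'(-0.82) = 8.94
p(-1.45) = -12.26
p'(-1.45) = 17.01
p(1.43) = -0.35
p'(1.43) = -0.45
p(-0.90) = -4.96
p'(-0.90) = 9.83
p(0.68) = 0.29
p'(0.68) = -0.69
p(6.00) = 120.00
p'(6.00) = 74.00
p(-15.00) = -4080.00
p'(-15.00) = 767.00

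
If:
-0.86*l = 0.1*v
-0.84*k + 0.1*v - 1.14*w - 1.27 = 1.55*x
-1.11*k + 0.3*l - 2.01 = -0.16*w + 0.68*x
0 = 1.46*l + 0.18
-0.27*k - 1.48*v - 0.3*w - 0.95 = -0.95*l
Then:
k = -5.49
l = -0.12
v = 1.06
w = -3.84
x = 5.05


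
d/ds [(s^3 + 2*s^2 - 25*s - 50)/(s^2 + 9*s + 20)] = (s^2 + 8*s - 2)/(s^2 + 8*s + 16)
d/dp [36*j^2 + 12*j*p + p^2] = 12*j + 2*p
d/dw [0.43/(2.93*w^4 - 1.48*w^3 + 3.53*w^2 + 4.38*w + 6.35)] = (-5.0396*w^3 + 1.9092*w^2 - 3.0358*w - 1.8834)/(2.93*w^4 - 1.48*w^3 + 3.53*w^2 + 4.38*w + 6.35)^2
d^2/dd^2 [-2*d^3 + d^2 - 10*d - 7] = 2 - 12*d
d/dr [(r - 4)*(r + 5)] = 2*r + 1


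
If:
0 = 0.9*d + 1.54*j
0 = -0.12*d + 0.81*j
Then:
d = 0.00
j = 0.00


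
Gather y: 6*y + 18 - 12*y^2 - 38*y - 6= -12*y^2 - 32*y + 12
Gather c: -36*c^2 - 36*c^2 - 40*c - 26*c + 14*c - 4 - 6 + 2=-72*c^2 - 52*c - 8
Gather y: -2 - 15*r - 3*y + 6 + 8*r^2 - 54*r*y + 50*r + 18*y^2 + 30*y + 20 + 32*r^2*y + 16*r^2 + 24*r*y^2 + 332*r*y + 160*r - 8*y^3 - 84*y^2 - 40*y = 24*r^2 + 195*r - 8*y^3 + y^2*(24*r - 66) + y*(32*r^2 + 278*r - 13) + 24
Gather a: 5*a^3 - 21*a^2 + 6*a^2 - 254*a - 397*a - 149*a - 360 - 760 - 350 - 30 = 5*a^3 - 15*a^2 - 800*a - 1500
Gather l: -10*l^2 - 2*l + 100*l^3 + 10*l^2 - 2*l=100*l^3 - 4*l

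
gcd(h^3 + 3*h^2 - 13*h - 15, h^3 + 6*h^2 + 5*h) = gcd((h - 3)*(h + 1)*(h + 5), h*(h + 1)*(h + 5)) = h^2 + 6*h + 5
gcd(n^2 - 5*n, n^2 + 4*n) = n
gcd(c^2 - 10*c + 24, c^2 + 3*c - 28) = c - 4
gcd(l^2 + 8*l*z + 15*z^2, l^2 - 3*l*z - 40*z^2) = l + 5*z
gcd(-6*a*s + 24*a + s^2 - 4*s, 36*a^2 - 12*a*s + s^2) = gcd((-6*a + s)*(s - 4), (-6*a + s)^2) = -6*a + s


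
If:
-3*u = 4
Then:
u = -4/3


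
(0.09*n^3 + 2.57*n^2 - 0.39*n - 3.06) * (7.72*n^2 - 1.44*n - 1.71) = 0.6948*n^5 + 19.7108*n^4 - 6.8655*n^3 - 27.4563*n^2 + 5.0733*n + 5.2326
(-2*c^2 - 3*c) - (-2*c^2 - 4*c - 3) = c + 3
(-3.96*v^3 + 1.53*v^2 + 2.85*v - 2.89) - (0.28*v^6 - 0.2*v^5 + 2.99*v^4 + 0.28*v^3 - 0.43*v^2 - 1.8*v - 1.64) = -0.28*v^6 + 0.2*v^5 - 2.99*v^4 - 4.24*v^3 + 1.96*v^2 + 4.65*v - 1.25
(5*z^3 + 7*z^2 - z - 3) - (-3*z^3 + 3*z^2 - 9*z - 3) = 8*z^3 + 4*z^2 + 8*z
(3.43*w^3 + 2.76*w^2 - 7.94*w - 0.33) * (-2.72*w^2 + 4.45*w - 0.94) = -9.3296*w^5 + 7.7563*w^4 + 30.6546*w^3 - 37.0298*w^2 + 5.9951*w + 0.3102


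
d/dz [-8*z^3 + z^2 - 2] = 2*z*(1 - 12*z)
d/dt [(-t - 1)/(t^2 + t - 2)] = (-t^2 - t + (t + 1)*(2*t + 1) + 2)/(t^2 + t - 2)^2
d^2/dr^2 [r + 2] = 0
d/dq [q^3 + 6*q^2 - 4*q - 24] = 3*q^2 + 12*q - 4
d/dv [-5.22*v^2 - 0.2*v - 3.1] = -10.44*v - 0.2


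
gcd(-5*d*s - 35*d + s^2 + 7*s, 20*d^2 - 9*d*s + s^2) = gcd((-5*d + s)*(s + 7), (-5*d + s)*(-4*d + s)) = -5*d + s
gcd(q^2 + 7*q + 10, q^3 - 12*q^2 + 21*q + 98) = q + 2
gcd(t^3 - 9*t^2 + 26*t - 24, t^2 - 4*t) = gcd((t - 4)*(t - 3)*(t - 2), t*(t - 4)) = t - 4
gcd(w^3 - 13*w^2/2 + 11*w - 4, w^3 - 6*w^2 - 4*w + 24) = w - 2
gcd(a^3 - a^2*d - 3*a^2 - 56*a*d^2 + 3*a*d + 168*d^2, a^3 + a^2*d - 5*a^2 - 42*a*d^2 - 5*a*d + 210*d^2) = a + 7*d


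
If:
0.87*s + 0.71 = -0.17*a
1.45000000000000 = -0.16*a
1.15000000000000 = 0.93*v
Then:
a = -9.06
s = 0.95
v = 1.24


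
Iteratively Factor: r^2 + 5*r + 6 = (r + 2)*(r + 3)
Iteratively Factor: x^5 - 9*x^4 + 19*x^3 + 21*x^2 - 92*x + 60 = (x - 2)*(x^4 - 7*x^3 + 5*x^2 + 31*x - 30) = (x - 3)*(x - 2)*(x^3 - 4*x^2 - 7*x + 10) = (x - 3)*(x - 2)*(x + 2)*(x^2 - 6*x + 5) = (x - 5)*(x - 3)*(x - 2)*(x + 2)*(x - 1)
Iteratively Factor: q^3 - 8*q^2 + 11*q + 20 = (q + 1)*(q^2 - 9*q + 20) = (q - 5)*(q + 1)*(q - 4)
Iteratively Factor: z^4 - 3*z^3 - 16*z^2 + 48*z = (z - 4)*(z^3 + z^2 - 12*z) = (z - 4)*(z - 3)*(z^2 + 4*z) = z*(z - 4)*(z - 3)*(z + 4)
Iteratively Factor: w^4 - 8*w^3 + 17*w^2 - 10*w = (w - 2)*(w^3 - 6*w^2 + 5*w) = w*(w - 2)*(w^2 - 6*w + 5) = w*(w - 2)*(w - 1)*(w - 5)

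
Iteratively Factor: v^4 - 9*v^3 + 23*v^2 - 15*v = (v - 1)*(v^3 - 8*v^2 + 15*v) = v*(v - 1)*(v^2 - 8*v + 15) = v*(v - 3)*(v - 1)*(v - 5)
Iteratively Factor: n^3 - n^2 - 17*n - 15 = (n + 3)*(n^2 - 4*n - 5) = (n + 1)*(n + 3)*(n - 5)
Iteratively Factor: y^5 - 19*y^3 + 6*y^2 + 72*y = (y + 4)*(y^4 - 4*y^3 - 3*y^2 + 18*y) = (y - 3)*(y + 4)*(y^3 - y^2 - 6*y) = y*(y - 3)*(y + 4)*(y^2 - y - 6) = y*(y - 3)*(y + 2)*(y + 4)*(y - 3)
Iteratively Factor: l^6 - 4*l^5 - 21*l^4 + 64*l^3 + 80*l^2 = (l + 1)*(l^5 - 5*l^4 - 16*l^3 + 80*l^2) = (l - 4)*(l + 1)*(l^4 - l^3 - 20*l^2) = l*(l - 4)*(l + 1)*(l^3 - l^2 - 20*l) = l^2*(l - 4)*(l + 1)*(l^2 - l - 20) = l^2*(l - 5)*(l - 4)*(l + 1)*(l + 4)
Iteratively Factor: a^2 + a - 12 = (a - 3)*(a + 4)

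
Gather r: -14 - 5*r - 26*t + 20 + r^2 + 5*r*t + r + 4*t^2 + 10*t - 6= r^2 + r*(5*t - 4) + 4*t^2 - 16*t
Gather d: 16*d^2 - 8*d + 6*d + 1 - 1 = 16*d^2 - 2*d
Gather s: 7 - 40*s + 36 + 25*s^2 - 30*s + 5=25*s^2 - 70*s + 48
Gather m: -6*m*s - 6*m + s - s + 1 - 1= m*(-6*s - 6)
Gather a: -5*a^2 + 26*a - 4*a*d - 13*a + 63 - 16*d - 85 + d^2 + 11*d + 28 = -5*a^2 + a*(13 - 4*d) + d^2 - 5*d + 6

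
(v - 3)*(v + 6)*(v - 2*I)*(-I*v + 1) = -I*v^4 - v^3 - 3*I*v^3 - 3*v^2 + 16*I*v^2 + 18*v - 6*I*v + 36*I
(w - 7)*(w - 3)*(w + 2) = w^3 - 8*w^2 + w + 42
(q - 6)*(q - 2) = q^2 - 8*q + 12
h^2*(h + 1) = h^3 + h^2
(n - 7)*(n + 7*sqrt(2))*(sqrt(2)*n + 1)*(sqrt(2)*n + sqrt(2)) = 2*n^4 - 12*n^3 + 15*sqrt(2)*n^3 - 90*sqrt(2)*n^2 - 105*sqrt(2)*n - 84*n - 98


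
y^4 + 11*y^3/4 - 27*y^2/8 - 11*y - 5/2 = (y - 2)*(y + 1/4)*(y + 2)*(y + 5/2)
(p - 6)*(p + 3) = p^2 - 3*p - 18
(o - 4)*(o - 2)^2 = o^3 - 8*o^2 + 20*o - 16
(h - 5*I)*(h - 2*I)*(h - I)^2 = h^4 - 9*I*h^3 - 25*h^2 + 27*I*h + 10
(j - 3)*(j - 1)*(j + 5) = j^3 + j^2 - 17*j + 15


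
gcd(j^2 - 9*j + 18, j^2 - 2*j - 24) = j - 6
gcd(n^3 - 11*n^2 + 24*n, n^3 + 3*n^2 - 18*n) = n^2 - 3*n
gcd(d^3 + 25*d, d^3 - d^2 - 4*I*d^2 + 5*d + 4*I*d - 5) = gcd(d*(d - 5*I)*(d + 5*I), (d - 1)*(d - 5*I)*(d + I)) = d - 5*I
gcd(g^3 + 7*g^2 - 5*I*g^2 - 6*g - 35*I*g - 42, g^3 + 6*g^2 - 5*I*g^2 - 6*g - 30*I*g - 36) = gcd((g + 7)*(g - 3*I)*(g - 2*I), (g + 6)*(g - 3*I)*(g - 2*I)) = g^2 - 5*I*g - 6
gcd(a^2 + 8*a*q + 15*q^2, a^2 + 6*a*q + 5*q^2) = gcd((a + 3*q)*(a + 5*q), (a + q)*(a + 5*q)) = a + 5*q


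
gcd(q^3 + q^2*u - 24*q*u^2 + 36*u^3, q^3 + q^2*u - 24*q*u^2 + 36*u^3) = q^3 + q^2*u - 24*q*u^2 + 36*u^3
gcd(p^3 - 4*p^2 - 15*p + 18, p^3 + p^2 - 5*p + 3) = p^2 + 2*p - 3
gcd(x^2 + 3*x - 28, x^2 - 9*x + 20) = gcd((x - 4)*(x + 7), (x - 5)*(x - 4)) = x - 4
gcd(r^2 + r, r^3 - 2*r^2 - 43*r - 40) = r + 1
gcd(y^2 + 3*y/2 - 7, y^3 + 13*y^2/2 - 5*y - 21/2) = 1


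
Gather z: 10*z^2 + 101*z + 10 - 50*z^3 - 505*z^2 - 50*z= -50*z^3 - 495*z^2 + 51*z + 10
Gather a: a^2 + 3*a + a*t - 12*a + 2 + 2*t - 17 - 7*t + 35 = a^2 + a*(t - 9) - 5*t + 20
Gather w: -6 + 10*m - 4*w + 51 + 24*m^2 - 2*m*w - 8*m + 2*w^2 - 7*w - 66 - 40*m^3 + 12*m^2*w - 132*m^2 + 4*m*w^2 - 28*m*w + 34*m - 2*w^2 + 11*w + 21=-40*m^3 - 108*m^2 + 4*m*w^2 + 36*m + w*(12*m^2 - 30*m)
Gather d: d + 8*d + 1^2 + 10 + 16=9*d + 27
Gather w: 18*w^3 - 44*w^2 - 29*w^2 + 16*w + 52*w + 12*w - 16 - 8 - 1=18*w^3 - 73*w^2 + 80*w - 25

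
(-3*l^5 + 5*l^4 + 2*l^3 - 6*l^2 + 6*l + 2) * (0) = 0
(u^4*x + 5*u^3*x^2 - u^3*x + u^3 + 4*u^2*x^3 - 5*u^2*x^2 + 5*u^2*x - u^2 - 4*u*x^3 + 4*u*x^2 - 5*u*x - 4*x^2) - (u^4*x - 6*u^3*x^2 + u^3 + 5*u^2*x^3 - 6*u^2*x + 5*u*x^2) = 11*u^3*x^2 - u^3*x - u^2*x^3 - 5*u^2*x^2 + 11*u^2*x - u^2 - 4*u*x^3 - u*x^2 - 5*u*x - 4*x^2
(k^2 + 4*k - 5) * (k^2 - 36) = k^4 + 4*k^3 - 41*k^2 - 144*k + 180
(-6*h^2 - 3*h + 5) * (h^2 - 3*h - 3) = -6*h^4 + 15*h^3 + 32*h^2 - 6*h - 15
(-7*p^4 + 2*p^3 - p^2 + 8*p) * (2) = -14*p^4 + 4*p^3 - 2*p^2 + 16*p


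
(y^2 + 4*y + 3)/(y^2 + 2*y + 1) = (y + 3)/(y + 1)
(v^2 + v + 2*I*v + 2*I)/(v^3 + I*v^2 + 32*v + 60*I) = (v + 1)/(v^2 - I*v + 30)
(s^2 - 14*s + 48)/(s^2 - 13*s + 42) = (s - 8)/(s - 7)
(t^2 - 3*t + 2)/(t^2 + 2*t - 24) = (t^2 - 3*t + 2)/(t^2 + 2*t - 24)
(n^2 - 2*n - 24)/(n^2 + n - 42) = (n + 4)/(n + 7)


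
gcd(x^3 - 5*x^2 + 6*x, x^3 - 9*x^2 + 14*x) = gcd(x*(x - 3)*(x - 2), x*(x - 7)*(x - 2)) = x^2 - 2*x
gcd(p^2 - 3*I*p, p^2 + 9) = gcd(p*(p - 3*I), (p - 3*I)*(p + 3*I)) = p - 3*I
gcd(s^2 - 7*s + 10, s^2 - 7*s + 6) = 1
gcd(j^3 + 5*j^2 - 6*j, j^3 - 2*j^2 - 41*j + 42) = j^2 + 5*j - 6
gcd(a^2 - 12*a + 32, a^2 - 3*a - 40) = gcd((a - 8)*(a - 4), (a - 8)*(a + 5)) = a - 8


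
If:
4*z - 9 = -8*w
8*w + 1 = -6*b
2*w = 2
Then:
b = -3/2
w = 1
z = 1/4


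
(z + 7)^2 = z^2 + 14*z + 49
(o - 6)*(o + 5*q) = o^2 + 5*o*q - 6*o - 30*q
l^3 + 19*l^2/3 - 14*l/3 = l*(l - 2/3)*(l + 7)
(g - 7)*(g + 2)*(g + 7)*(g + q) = g^4 + g^3*q + 2*g^3 + 2*g^2*q - 49*g^2 - 49*g*q - 98*g - 98*q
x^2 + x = x*(x + 1)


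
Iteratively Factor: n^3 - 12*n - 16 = (n + 2)*(n^2 - 2*n - 8) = (n - 4)*(n + 2)*(n + 2)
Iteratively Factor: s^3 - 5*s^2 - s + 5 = (s - 5)*(s^2 - 1) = (s - 5)*(s - 1)*(s + 1)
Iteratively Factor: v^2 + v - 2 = (v + 2)*(v - 1)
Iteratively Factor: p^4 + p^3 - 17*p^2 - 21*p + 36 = (p + 3)*(p^3 - 2*p^2 - 11*p + 12) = (p + 3)^2*(p^2 - 5*p + 4) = (p - 1)*(p + 3)^2*(p - 4)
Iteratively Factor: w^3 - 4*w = (w)*(w^2 - 4) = w*(w + 2)*(w - 2)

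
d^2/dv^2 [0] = 0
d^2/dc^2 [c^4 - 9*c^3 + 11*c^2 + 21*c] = 12*c^2 - 54*c + 22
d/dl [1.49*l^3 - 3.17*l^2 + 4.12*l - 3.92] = 4.47*l^2 - 6.34*l + 4.12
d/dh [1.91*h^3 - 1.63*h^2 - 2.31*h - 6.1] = 5.73*h^2 - 3.26*h - 2.31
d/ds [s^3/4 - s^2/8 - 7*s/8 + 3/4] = 3*s^2/4 - s/4 - 7/8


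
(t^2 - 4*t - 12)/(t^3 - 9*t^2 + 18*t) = (t + 2)/(t*(t - 3))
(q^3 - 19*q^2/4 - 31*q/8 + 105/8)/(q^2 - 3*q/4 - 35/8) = (2*q^2 - 13*q + 15)/(2*q - 5)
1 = 1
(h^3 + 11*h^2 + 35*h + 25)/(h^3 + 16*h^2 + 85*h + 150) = (h + 1)/(h + 6)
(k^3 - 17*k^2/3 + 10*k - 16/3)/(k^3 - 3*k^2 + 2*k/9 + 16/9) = 3*(k - 2)/(3*k + 2)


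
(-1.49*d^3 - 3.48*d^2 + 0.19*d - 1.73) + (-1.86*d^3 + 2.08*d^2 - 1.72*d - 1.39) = -3.35*d^3 - 1.4*d^2 - 1.53*d - 3.12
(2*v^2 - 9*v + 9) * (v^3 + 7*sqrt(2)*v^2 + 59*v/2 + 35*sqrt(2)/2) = 2*v^5 - 9*v^4 + 14*sqrt(2)*v^4 - 63*sqrt(2)*v^3 + 68*v^3 - 531*v^2/2 + 98*sqrt(2)*v^2 - 315*sqrt(2)*v/2 + 531*v/2 + 315*sqrt(2)/2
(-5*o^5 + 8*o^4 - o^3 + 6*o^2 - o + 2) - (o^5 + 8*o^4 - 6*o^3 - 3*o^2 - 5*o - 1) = -6*o^5 + 5*o^3 + 9*o^2 + 4*o + 3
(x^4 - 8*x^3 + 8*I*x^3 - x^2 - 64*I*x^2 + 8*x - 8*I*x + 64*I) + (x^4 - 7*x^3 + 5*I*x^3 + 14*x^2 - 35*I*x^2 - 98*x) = 2*x^4 - 15*x^3 + 13*I*x^3 + 13*x^2 - 99*I*x^2 - 90*x - 8*I*x + 64*I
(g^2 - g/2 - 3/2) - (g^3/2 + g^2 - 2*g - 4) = -g^3/2 + 3*g/2 + 5/2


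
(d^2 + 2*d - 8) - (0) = d^2 + 2*d - 8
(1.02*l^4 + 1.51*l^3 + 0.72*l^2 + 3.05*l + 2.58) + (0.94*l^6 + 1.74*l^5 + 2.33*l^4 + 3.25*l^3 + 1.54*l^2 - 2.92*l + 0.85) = 0.94*l^6 + 1.74*l^5 + 3.35*l^4 + 4.76*l^3 + 2.26*l^2 + 0.13*l + 3.43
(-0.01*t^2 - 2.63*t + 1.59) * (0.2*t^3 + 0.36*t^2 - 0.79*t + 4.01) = -0.002*t^5 - 0.5296*t^4 - 0.6209*t^3 + 2.61*t^2 - 11.8024*t + 6.3759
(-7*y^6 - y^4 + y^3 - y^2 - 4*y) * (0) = 0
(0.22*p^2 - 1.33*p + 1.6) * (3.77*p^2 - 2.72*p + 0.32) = 0.8294*p^4 - 5.6125*p^3 + 9.72*p^2 - 4.7776*p + 0.512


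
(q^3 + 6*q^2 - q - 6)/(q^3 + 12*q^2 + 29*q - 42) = (q + 1)/(q + 7)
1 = 1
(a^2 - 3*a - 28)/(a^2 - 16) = (a - 7)/(a - 4)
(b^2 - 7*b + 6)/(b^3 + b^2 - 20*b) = (b^2 - 7*b + 6)/(b*(b^2 + b - 20))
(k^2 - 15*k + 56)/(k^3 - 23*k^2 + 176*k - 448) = 1/(k - 8)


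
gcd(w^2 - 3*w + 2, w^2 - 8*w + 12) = w - 2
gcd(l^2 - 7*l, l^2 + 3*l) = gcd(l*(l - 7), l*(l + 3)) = l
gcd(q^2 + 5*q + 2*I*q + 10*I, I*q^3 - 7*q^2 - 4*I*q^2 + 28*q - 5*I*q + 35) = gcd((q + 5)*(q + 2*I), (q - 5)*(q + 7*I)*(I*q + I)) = 1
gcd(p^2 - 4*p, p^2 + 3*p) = p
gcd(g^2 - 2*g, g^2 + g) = g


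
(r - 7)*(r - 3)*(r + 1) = r^3 - 9*r^2 + 11*r + 21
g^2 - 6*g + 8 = (g - 4)*(g - 2)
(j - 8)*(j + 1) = j^2 - 7*j - 8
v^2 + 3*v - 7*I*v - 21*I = (v + 3)*(v - 7*I)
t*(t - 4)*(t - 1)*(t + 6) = t^4 + t^3 - 26*t^2 + 24*t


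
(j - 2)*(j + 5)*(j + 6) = j^3 + 9*j^2 + 8*j - 60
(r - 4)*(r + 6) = r^2 + 2*r - 24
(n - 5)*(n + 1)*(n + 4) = n^3 - 21*n - 20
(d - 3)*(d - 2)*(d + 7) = d^3 + 2*d^2 - 29*d + 42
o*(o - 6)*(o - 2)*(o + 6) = o^4 - 2*o^3 - 36*o^2 + 72*o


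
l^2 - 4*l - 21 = (l - 7)*(l + 3)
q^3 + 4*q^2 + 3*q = q*(q + 1)*(q + 3)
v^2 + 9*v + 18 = (v + 3)*(v + 6)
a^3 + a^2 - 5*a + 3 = (a - 1)^2*(a + 3)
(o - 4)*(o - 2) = o^2 - 6*o + 8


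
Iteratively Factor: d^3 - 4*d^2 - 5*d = (d)*(d^2 - 4*d - 5) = d*(d - 5)*(d + 1)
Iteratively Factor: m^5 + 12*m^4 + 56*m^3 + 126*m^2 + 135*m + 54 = (m + 2)*(m^4 + 10*m^3 + 36*m^2 + 54*m + 27) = (m + 2)*(m + 3)*(m^3 + 7*m^2 + 15*m + 9) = (m + 1)*(m + 2)*(m + 3)*(m^2 + 6*m + 9) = (m + 1)*(m + 2)*(m + 3)^2*(m + 3)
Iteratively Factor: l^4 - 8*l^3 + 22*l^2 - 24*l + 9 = (l - 3)*(l^3 - 5*l^2 + 7*l - 3) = (l - 3)*(l - 1)*(l^2 - 4*l + 3) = (l - 3)^2*(l - 1)*(l - 1)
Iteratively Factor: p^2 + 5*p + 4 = (p + 1)*(p + 4)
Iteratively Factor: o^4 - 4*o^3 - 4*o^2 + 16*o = (o - 4)*(o^3 - 4*o) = (o - 4)*(o + 2)*(o^2 - 2*o) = (o - 4)*(o - 2)*(o + 2)*(o)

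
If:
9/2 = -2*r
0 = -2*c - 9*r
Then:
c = 81/8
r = -9/4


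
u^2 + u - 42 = (u - 6)*(u + 7)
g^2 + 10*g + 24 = (g + 4)*(g + 6)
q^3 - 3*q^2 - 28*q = q*(q - 7)*(q + 4)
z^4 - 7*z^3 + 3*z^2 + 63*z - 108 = (z - 4)*(z - 3)^2*(z + 3)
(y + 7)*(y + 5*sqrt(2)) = y^2 + 7*y + 5*sqrt(2)*y + 35*sqrt(2)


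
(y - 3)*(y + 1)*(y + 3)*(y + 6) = y^4 + 7*y^3 - 3*y^2 - 63*y - 54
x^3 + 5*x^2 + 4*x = x*(x + 1)*(x + 4)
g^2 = g^2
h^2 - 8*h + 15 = (h - 5)*(h - 3)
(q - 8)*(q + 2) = q^2 - 6*q - 16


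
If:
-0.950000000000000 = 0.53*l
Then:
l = -1.79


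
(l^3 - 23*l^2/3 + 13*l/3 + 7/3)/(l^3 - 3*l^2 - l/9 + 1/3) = 3*(l^2 - 8*l + 7)/(3*l^2 - 10*l + 3)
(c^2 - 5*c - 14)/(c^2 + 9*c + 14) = (c - 7)/(c + 7)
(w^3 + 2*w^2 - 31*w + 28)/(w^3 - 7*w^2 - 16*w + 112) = (w^2 + 6*w - 7)/(w^2 - 3*w - 28)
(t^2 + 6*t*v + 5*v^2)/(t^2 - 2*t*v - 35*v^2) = (t + v)/(t - 7*v)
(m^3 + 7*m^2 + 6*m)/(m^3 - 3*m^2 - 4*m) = (m + 6)/(m - 4)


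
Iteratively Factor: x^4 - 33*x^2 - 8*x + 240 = (x - 3)*(x^3 + 3*x^2 - 24*x - 80) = (x - 5)*(x - 3)*(x^2 + 8*x + 16) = (x - 5)*(x - 3)*(x + 4)*(x + 4)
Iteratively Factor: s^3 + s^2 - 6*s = (s - 2)*(s^2 + 3*s) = (s - 2)*(s + 3)*(s)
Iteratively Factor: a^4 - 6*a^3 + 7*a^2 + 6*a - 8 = (a + 1)*(a^3 - 7*a^2 + 14*a - 8) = (a - 1)*(a + 1)*(a^2 - 6*a + 8) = (a - 4)*(a - 1)*(a + 1)*(a - 2)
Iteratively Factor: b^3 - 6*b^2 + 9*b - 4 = (b - 1)*(b^2 - 5*b + 4) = (b - 1)^2*(b - 4)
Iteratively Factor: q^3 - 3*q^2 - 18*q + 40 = (q + 4)*(q^2 - 7*q + 10) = (q - 2)*(q + 4)*(q - 5)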